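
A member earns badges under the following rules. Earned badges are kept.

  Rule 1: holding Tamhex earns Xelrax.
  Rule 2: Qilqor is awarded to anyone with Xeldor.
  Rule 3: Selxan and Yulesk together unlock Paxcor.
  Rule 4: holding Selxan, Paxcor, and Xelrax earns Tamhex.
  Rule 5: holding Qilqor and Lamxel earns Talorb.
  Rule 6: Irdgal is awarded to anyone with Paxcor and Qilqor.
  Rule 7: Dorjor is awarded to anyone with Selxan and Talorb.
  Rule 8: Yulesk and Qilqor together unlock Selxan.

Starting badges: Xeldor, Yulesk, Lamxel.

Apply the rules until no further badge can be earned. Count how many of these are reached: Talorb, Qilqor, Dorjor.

With Xeldor, Qilqor is earned (Rule 2).
With Qilqor and Lamxel, Talorb is earned (Rule 5).
With Yulesk and Qilqor, Selxan is earned (Rule 8).
With Selxan and Talorb, Dorjor is earned (Rule 7).
Talorb: reached.
Qilqor: reached.
Dorjor: reached.
All 3 are reached.

3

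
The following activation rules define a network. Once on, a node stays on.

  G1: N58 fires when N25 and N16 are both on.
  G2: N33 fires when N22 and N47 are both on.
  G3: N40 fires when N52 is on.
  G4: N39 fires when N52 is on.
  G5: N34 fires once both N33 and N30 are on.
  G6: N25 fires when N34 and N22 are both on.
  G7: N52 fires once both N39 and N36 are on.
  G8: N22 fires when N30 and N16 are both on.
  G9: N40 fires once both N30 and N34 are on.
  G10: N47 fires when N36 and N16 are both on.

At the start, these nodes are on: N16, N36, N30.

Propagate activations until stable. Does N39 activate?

No

N39 would need N52 (G4), but N52 never turns on.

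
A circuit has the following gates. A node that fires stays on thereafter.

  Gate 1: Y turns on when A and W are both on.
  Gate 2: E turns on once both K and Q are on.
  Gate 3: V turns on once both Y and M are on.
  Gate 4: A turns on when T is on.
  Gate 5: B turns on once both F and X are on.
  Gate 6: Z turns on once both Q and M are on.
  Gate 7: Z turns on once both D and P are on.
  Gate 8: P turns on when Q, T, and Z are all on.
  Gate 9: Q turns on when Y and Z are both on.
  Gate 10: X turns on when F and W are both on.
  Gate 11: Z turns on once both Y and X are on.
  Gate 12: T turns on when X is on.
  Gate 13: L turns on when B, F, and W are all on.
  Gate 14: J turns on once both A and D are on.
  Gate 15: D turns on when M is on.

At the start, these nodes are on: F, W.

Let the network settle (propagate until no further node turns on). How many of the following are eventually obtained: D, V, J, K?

0

D would need M (Gate 15), but M never turns on.
V would need Y and M (Gate 3), but M never turns on.
J would need A and D (Gate 14), but D never turns on.
No rule produces K, and it is not given.
None of the 4 are reached.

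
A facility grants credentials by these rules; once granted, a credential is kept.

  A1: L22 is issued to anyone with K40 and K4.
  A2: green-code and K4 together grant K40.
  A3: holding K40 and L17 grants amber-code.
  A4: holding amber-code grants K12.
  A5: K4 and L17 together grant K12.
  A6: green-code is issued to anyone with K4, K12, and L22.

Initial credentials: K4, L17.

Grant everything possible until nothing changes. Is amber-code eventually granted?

amber-code would need K40 and L17 (A3), but K40 is never granted.

No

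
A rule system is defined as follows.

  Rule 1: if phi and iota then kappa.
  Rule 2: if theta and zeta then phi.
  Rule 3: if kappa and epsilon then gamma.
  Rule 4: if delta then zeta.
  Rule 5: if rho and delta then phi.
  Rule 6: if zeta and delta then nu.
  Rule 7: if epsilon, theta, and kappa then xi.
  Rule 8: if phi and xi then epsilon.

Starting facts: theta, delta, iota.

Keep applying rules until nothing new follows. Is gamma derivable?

No

gamma would need kappa and epsilon (Rule 3), but epsilon is never established.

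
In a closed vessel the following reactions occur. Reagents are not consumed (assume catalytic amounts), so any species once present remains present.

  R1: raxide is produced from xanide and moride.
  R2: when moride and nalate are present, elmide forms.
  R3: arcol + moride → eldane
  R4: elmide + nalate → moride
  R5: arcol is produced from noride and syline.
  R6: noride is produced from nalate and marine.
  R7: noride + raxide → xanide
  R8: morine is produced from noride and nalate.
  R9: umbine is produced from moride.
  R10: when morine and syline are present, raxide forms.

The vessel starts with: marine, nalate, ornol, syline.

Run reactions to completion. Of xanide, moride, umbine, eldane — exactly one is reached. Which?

xanide

nalate and marine present → noride forms (R6).
noride and nalate present → morine forms (R8).
morine and syline present → raxide forms (R10).
noride and raxide present → xanide forms (R7).
moride would need elmide and nalate (R4), but elmide never forms. eldane would need arcol and moride (R3), but moride never forms. umbine would need moride (R9), but moride never forms.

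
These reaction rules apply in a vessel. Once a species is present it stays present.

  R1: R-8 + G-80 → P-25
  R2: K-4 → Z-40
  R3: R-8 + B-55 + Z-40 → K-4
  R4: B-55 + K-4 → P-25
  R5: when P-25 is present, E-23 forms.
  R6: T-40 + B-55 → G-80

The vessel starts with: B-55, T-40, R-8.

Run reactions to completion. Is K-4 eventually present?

K-4 would need R-8, B-55, and Z-40 (R3), but Z-40 never forms.

No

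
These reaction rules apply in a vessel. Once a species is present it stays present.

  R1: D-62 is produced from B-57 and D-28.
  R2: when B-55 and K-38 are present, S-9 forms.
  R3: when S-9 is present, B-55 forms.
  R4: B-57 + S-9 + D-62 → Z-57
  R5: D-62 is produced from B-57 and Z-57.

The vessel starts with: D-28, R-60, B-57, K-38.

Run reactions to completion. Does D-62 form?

B-57 and D-28 present → D-62 forms (R1).

Yes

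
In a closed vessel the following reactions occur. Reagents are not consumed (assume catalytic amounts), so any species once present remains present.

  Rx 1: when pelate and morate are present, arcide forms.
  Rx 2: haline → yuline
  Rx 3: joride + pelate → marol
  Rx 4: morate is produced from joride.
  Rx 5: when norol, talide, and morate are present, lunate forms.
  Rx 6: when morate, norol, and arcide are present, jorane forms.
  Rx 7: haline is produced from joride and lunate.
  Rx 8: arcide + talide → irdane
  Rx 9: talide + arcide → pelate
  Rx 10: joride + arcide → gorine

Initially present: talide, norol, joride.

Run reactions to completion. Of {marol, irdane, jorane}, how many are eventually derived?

0

marol would need joride and pelate (Rx 3), but pelate never forms.
irdane would need arcide and talide (Rx 8), but arcide never forms.
jorane would need morate, norol, and arcide (Rx 6), but arcide never forms.
None of the 3 are reached.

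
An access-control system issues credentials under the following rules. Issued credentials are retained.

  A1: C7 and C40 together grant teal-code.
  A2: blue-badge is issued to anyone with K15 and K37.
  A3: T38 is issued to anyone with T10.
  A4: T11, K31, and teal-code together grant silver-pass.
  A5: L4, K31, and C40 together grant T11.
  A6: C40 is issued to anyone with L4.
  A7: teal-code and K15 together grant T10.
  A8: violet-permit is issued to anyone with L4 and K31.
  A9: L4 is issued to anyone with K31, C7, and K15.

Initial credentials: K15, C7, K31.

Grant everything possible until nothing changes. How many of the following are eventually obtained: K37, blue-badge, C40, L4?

Holding K31, C7, and K15 grants L4 (A9).
Holding L4 grants C40 (A6).
No rule produces K37, and it is not given.
blue-badge would need K15 and K37 (A2), but K37 is never granted.
C40: reached.
L4: reached.
Reached: C40 and L4 — 2 of the 4.

2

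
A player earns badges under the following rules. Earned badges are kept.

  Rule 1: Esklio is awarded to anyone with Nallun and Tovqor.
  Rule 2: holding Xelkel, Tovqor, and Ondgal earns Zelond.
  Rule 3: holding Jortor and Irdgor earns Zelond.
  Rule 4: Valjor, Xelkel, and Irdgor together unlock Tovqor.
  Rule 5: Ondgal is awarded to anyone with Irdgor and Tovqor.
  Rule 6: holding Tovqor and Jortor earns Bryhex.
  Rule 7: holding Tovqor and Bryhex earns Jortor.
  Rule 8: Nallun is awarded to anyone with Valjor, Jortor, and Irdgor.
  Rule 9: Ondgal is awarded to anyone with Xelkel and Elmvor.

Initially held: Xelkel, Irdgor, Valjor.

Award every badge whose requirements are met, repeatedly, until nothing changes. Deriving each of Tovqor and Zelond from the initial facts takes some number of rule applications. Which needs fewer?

Tovqor

Tovqor: With Valjor, Xelkel, and Irdgor, Tovqor is earned (Rule 4). [1 rule application]
Zelond: With Valjor, Xelkel, and Irdgor, Tovqor is earned (Rule 4). With Irdgor and Tovqor, Ondgal is earned (Rule 5). With Xelkel, Tovqor, and Ondgal, Zelond is earned (Rule 2). [3 rule applications]
Tovqor needs fewer.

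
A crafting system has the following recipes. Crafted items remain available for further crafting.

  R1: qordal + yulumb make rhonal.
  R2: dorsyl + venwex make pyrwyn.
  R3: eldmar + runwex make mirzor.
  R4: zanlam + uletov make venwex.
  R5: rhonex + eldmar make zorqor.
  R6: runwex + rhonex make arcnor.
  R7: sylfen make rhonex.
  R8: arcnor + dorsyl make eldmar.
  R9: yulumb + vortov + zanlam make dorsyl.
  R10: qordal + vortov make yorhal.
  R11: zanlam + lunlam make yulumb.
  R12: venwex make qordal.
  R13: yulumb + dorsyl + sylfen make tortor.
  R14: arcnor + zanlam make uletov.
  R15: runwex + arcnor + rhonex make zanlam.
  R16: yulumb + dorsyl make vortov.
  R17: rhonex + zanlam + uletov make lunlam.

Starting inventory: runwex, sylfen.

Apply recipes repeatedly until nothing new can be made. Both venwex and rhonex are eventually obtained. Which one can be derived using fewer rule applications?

rhonex: sylfen → rhonex (R7). [1 rule application]
venwex: sylfen → rhonex (R7). runwex + rhonex → arcnor (R6). Using R15, runwex, arcnor, and rhonex make zanlam. arcnor + zanlam → uletov (R14). zanlam + uletov → venwex (R4). [5 rule applications]
rhonex needs fewer.

rhonex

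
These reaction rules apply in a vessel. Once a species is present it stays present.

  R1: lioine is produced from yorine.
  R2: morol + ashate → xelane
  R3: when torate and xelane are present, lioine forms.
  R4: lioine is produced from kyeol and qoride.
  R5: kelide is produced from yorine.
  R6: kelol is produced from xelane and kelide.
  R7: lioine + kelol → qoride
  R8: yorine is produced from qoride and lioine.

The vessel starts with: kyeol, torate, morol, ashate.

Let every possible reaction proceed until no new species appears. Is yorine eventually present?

yorine would need qoride and lioine (R8), but qoride never forms.

No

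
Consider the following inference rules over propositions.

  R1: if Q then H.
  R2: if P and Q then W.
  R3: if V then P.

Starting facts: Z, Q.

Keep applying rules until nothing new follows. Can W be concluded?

No

W would need P and Q (R2), but P is never established.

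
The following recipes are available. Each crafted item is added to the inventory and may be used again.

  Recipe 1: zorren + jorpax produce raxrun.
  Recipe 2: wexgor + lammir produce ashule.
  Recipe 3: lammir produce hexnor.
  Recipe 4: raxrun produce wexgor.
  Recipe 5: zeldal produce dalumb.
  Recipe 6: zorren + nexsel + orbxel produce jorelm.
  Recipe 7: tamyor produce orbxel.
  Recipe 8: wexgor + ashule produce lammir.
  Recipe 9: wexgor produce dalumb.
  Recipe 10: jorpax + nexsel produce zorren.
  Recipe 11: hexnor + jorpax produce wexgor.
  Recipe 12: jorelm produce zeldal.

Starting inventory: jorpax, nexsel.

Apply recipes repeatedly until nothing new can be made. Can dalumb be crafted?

Yes

jorpax + nexsel → zorren (Recipe 10).
Using Recipe 1, zorren and jorpax make raxrun.
raxrun → wexgor (Recipe 4).
wexgor → dalumb (Recipe 9).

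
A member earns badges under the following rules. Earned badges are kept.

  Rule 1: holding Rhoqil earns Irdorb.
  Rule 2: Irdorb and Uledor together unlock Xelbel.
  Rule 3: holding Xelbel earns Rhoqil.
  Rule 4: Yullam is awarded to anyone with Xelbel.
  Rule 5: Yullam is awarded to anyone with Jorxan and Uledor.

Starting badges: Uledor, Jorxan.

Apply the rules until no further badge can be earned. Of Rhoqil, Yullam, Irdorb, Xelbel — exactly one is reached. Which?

Yullam

With Jorxan and Uledor, Yullam is earned (Rule 5).
Xelbel would need Irdorb and Uledor (Rule 2), but Irdorb is never earned. Rhoqil would need Xelbel (Rule 3), but Xelbel is never earned. Irdorb would need Rhoqil (Rule 1), but Rhoqil is never earned.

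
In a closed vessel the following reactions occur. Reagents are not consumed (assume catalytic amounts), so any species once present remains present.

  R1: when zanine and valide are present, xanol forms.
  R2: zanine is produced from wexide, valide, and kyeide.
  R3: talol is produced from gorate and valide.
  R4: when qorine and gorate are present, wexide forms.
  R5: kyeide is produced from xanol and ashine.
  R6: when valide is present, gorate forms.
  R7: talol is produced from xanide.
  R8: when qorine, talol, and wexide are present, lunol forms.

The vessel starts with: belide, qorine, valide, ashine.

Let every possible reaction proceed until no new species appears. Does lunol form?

valide present → gorate forms (R6).
gorate and valide present → talol forms (R3).
qorine and gorate present → wexide forms (R4).
qorine, talol, and wexide present → lunol forms (R8).

Yes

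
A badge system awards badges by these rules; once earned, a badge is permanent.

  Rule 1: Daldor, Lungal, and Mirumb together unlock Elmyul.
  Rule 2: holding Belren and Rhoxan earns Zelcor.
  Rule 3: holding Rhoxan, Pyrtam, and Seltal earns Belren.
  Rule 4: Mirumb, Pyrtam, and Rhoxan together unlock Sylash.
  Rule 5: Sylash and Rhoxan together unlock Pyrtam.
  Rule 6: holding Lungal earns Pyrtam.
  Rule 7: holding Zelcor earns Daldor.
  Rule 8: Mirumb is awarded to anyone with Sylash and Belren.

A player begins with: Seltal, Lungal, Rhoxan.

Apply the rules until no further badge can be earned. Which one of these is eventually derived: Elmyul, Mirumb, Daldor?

With Lungal, Pyrtam is earned (Rule 6).
With Rhoxan, Pyrtam, and Seltal, Belren is earned (Rule 3).
With Belren and Rhoxan, Zelcor is earned (Rule 2).
With Zelcor, Daldor is earned (Rule 7).
Mirumb would need Sylash and Belren (Rule 8), but Sylash is never earned. Elmyul would need Daldor, Lungal, and Mirumb (Rule 1), but Mirumb is never earned.

Daldor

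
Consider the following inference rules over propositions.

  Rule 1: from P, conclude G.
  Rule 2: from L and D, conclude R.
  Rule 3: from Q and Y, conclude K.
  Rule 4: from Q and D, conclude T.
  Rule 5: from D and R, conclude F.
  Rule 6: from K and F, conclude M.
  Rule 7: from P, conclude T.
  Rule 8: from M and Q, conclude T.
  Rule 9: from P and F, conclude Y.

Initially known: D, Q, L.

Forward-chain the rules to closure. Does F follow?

L and D hold, so R follows (Rule 2).
From D and R, Rule 5 gives F.

Yes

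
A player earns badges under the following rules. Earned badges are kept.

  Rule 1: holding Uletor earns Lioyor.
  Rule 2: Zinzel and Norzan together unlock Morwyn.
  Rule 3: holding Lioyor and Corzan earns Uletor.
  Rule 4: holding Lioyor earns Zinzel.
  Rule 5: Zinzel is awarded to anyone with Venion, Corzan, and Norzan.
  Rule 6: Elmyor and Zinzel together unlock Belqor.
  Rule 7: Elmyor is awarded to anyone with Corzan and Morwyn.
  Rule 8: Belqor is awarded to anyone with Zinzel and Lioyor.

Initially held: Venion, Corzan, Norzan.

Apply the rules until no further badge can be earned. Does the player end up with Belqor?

With Venion, Corzan, and Norzan, Zinzel is earned (Rule 5).
With Zinzel and Norzan, Morwyn is earned (Rule 2).
With Corzan and Morwyn, Elmyor is earned (Rule 7).
With Elmyor and Zinzel, Belqor is earned (Rule 6).

Yes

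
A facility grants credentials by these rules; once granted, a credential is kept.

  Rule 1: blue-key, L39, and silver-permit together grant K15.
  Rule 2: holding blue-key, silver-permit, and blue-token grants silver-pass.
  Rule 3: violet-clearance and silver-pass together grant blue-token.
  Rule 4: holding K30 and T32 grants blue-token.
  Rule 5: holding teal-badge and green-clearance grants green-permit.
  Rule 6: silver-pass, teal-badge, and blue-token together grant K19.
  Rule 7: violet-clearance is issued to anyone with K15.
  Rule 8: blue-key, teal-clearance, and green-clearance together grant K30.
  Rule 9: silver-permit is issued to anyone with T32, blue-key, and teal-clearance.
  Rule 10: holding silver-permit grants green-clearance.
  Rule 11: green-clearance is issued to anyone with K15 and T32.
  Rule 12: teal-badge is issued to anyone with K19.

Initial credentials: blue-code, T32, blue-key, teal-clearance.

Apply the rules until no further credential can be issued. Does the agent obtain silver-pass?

Holding T32, blue-key, and teal-clearance grants silver-permit (Rule 9).
Holding silver-permit grants green-clearance (Rule 10).
Holding blue-key, teal-clearance, and green-clearance grants K30 (Rule 8).
Holding K30 and T32 grants blue-token (Rule 4).
Holding blue-key, silver-permit, and blue-token grants silver-pass (Rule 2).

Yes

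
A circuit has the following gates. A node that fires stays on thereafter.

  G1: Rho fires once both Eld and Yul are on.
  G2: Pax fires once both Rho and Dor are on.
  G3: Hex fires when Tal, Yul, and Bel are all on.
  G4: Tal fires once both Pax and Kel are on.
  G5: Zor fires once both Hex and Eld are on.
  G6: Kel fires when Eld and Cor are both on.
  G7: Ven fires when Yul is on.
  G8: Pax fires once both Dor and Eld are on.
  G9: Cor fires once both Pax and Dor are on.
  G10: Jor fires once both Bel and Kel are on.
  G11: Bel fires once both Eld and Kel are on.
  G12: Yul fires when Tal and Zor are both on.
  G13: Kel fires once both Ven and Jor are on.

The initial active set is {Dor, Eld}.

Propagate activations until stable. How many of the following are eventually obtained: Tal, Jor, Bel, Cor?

Dor and Eld are on, so Pax fires (G8).
G9: Pax and Dor on → Cor on.
Eld and Cor are on, so Kel fires (G6).
G4: Pax and Kel on → Tal on.
Eld and Kel are on, so Bel fires (G11).
G10: Bel and Kel on → Jor on.
Tal: reached.
Jor: reached.
Bel: reached.
Cor: reached.
All 4 are reached.

4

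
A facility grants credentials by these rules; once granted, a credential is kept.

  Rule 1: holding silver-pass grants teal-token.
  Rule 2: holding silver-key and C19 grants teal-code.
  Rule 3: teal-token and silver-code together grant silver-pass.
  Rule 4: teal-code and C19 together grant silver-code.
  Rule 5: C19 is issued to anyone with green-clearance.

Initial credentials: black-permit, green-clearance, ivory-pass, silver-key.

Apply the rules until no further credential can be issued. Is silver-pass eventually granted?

No

silver-pass would need teal-token and silver-code (Rule 3), but teal-token is never granted.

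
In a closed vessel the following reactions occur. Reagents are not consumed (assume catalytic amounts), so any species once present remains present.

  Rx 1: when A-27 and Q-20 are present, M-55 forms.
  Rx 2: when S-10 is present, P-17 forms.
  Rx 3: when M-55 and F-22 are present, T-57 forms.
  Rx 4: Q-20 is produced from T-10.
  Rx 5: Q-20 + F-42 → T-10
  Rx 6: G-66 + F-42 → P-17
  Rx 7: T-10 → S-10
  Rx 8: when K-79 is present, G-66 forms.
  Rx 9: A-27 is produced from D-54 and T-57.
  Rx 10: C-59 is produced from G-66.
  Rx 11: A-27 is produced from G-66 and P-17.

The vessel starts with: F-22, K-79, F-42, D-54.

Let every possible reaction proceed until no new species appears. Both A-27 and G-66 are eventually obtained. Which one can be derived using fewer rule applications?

G-66

G-66: K-79 present → G-66 forms (Rx 8). [1 rule application]
A-27: K-79 present → G-66 forms (Rx 8). G-66 and F-42 present → P-17 forms (Rx 6). G-66 and P-17 present → A-27 forms (Rx 11). [3 rule applications]
G-66 needs fewer.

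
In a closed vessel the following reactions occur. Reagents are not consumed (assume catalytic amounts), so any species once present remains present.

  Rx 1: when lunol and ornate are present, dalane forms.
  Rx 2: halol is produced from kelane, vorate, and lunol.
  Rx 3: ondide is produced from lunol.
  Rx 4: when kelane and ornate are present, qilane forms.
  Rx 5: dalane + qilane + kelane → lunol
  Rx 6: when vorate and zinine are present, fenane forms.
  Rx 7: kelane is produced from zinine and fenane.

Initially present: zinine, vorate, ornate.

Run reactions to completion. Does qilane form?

Yes

vorate and zinine present → fenane forms (Rx 6).
zinine and fenane present → kelane forms (Rx 7).
kelane and ornate present → qilane forms (Rx 4).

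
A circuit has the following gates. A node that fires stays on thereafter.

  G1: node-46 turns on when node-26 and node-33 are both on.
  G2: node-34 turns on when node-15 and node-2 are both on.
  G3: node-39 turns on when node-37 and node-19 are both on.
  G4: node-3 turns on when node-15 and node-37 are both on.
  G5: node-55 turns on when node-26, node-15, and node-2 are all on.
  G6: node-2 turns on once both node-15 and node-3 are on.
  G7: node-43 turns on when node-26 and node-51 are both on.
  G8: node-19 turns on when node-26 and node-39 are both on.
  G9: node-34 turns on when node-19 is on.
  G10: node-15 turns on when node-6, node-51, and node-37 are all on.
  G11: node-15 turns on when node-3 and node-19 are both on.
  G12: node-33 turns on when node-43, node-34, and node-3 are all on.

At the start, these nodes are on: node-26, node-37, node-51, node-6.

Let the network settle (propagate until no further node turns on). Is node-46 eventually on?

Yes

G10: node-6, node-51, and node-37 on → node-15 on.
node-26 and node-51 are on, so node-43 turns on (G7).
G4: node-15 and node-37 on → node-3 on.
G6: node-15 and node-3 on → node-2 on.
G2: node-15 and node-2 on → node-34 on.
G12: node-43, node-34, and node-3 on → node-33 on.
node-26 and node-33 are on, so node-46 turns on (G1).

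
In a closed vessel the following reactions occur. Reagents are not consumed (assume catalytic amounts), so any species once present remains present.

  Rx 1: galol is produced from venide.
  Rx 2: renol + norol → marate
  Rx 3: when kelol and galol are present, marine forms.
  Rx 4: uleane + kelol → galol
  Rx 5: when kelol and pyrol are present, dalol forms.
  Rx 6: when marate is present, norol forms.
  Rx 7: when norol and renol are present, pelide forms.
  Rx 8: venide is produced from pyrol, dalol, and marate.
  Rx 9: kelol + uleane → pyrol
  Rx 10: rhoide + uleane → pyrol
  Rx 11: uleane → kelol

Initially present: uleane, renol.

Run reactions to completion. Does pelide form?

No

pelide would need norol and renol (Rx 7), but norol never forms.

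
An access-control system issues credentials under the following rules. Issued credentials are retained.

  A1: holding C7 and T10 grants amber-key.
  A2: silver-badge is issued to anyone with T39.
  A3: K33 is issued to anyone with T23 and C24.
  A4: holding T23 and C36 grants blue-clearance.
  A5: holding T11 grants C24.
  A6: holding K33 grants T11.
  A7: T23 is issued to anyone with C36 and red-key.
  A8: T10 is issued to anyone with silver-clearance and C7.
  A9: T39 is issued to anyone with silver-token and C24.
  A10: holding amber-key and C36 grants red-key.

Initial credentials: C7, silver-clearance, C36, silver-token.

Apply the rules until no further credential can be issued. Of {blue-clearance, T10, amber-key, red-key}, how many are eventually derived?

Holding silver-clearance and C7 grants T10 (A8).
Holding C7 and T10 grants amber-key (A1).
Holding amber-key and C36 grants red-key (A10).
Holding C36 and red-key grants T23 (A7).
Holding T23 and C36 grants blue-clearance (A4).
blue-clearance: reached.
T10: reached.
amber-key: reached.
red-key: reached.
All 4 are reached.

4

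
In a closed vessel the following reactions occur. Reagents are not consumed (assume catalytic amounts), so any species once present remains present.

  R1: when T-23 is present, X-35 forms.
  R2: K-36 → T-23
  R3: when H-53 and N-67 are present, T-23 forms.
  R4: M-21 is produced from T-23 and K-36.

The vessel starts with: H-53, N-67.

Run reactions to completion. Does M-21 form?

No

M-21 would need T-23 and K-36 (R4), but K-36 never forms.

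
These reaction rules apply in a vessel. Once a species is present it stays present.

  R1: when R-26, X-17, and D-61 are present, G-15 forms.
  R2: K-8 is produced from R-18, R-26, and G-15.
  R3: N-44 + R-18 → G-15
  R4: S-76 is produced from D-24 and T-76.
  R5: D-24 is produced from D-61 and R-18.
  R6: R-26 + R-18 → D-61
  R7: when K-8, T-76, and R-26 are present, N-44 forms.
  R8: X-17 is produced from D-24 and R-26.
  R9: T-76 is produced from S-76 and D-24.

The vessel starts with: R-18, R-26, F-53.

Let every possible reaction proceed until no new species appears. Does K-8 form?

R-26 and R-18 present → D-61 forms (R6).
D-61 and R-18 present → D-24 forms (R5).
D-24 and R-26 present → X-17 forms (R8).
R-26, X-17, and D-61 present → G-15 forms (R1).
R-18, R-26, and G-15 present → K-8 forms (R2).

Yes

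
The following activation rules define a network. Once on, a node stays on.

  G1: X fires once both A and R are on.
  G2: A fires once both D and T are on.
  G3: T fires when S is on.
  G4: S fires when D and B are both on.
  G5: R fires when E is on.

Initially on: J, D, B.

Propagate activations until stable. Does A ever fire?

D and B are on, so S fires (G4).
G3: S on → T on.
G2: D and T on → A on.

Yes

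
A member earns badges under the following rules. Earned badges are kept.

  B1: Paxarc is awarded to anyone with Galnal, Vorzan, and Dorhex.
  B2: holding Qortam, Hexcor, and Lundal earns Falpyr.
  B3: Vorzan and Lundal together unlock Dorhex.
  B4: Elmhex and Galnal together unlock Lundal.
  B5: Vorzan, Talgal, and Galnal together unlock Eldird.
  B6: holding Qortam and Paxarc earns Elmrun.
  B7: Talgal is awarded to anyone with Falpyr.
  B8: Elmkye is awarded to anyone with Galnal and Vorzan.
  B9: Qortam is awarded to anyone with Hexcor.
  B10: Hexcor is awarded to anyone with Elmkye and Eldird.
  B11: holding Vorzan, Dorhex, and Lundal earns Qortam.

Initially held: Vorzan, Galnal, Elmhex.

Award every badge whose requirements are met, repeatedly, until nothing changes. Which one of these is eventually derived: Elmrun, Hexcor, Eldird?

With Elmhex and Galnal, Lundal is earned (B4).
With Vorzan and Lundal, Dorhex is earned (B3).
With Galnal, Vorzan, and Dorhex, Paxarc is earned (B1).
With Vorzan, Dorhex, and Lundal, Qortam is earned (B11).
With Qortam and Paxarc, Elmrun is earned (B6).
Hexcor would need Elmkye and Eldird (B10), but Eldird is never earned. Eldird would need Vorzan, Talgal, and Galnal (B5), but Talgal is never earned.

Elmrun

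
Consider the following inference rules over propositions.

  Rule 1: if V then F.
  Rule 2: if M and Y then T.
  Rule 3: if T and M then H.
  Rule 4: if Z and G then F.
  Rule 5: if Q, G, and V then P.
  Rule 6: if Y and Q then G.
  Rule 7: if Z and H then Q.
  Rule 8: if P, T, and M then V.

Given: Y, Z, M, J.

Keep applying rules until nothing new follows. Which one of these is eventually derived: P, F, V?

F

M and Y hold, so T follows (Rule 2).
From T and M, Rule 3 gives H.
Z and H hold, so Q follows (Rule 7).
From Y and Q, Rule 6 gives G.
Z and G hold, so F follows (Rule 4).
P would need Q, G, and V (Rule 5), but V is never established. V would need P, T, and M (Rule 8), but P is never established.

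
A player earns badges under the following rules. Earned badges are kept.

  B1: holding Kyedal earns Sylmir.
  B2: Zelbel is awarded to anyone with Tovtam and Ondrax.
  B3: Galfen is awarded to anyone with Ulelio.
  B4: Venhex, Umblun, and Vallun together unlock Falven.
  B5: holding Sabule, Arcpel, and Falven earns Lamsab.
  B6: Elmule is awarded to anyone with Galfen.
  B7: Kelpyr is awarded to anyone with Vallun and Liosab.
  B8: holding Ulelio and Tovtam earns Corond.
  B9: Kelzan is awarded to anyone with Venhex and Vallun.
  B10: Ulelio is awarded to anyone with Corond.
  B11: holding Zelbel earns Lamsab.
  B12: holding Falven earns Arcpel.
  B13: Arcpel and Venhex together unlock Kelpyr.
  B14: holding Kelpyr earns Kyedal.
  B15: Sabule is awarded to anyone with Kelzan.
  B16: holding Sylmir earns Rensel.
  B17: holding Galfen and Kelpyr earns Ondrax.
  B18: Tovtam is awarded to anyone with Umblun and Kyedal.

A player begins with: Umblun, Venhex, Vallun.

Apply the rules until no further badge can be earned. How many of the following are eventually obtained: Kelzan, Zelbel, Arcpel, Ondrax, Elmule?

2

With Venhex and Vallun, Kelzan is earned (B9).
With Venhex, Umblun, and Vallun, Falven is earned (B4).
With Falven, Arcpel is earned (B12).
Kelzan: reached.
Zelbel would need Tovtam and Ondrax (B2), but Ondrax is never earned.
Arcpel: reached.
Ondrax would need Galfen and Kelpyr (B17), but Galfen is never earned.
Elmule would need Galfen (B6), but Galfen is never earned.
Reached: Kelzan and Arcpel — 2 of the 5.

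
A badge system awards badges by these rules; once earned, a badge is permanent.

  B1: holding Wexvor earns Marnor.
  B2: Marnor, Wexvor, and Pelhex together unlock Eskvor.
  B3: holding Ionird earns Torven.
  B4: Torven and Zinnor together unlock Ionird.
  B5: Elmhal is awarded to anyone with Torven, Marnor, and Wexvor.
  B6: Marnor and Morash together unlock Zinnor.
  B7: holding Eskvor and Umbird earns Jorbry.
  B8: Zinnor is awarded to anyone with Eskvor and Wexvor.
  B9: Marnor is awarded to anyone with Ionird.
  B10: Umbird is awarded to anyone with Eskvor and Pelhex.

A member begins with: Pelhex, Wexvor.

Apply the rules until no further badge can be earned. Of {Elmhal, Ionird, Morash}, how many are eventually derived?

0

Elmhal would need Torven, Marnor, and Wexvor (B5), but Torven is never earned.
Ionird would need Torven and Zinnor (B4), but Torven is never earned.
No rule produces Morash, and it is not given.
None of the 3 are reached.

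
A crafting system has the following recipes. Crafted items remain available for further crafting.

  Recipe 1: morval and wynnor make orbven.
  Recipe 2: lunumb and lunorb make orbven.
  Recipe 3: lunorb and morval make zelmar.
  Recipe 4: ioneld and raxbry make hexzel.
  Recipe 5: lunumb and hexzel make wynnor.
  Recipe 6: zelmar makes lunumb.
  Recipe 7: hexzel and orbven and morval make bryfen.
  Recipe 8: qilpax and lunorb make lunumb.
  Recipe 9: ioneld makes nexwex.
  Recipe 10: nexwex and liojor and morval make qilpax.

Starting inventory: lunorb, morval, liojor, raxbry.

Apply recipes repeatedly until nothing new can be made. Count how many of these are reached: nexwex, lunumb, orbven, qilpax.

lunorb and morval → zelmar (Recipe 3).
Using Recipe 6, zelmar makes lunumb.
Using Recipe 2, lunumb and lunorb make orbven.
nexwex would need ioneld (Recipe 9), but ioneld is never obtained.
lunumb: reached.
orbven: reached.
qilpax would need nexwex, liojor, and morval (Recipe 10), but nexwex is never obtained.
Reached: lunumb and orbven — 2 of the 4.

2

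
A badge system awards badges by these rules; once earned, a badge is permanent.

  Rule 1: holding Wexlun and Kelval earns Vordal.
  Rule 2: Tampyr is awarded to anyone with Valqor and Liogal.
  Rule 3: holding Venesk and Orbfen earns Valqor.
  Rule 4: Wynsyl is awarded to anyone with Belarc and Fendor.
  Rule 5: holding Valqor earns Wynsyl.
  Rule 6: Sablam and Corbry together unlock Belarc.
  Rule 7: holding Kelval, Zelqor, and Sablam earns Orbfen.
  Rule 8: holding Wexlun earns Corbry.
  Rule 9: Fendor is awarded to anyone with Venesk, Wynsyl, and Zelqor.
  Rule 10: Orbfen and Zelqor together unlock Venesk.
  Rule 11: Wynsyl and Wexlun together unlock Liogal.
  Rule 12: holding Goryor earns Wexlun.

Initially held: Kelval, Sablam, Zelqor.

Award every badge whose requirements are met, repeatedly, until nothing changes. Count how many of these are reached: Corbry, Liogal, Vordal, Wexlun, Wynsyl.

1

With Kelval, Zelqor, and Sablam, Orbfen is earned (Rule 7).
With Orbfen and Zelqor, Venesk is earned (Rule 10).
With Venesk and Orbfen, Valqor is earned (Rule 3).
With Valqor, Wynsyl is earned (Rule 5).
Corbry would need Wexlun (Rule 8), but Wexlun is never earned.
Liogal would need Wynsyl and Wexlun (Rule 11), but Wexlun is never earned.
Vordal would need Wexlun and Kelval (Rule 1), but Wexlun is never earned.
Wexlun would need Goryor (Rule 12), but Goryor is never earned.
Wynsyl: reached.
Reached: Wynsyl — 1 of the 5.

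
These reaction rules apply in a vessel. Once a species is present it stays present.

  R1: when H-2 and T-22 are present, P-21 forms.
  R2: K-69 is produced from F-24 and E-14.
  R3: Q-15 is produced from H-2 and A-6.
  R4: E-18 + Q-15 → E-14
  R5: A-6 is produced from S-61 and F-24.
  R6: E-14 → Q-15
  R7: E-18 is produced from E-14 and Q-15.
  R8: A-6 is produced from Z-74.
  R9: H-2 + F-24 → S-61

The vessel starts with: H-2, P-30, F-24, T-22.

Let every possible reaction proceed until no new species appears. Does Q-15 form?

H-2 and F-24 present → S-61 forms (R9).
S-61 and F-24 present → A-6 forms (R5).
H-2 and A-6 present → Q-15 forms (R3).

Yes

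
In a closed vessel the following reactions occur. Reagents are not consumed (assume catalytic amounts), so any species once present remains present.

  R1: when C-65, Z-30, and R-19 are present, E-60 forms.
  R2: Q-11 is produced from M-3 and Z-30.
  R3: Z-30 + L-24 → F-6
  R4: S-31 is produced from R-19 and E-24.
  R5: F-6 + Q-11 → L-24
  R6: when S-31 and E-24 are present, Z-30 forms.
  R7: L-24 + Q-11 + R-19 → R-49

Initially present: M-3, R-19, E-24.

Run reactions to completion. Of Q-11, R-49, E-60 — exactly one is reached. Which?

R-19 and E-24 present → S-31 forms (R4).
S-31 and E-24 present → Z-30 forms (R6).
M-3 and Z-30 present → Q-11 forms (R2).
R-49 would need L-24, Q-11, and R-19 (R7), but L-24 never forms. E-60 would need C-65, Z-30, and R-19 (R1), but C-65 never forms.

Q-11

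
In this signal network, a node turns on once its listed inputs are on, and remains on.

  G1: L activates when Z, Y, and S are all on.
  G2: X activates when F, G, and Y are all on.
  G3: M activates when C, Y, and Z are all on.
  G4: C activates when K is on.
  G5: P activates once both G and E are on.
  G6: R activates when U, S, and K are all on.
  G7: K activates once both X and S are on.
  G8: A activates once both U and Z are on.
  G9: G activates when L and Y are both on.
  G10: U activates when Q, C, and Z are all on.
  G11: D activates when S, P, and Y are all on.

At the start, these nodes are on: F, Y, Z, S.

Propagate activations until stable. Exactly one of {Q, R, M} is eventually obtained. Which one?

M

Z, Y, and S are on, so L activates (G1).
G9: L and Y on → G on.
G2: F, G, and Y on → X on.
X and S are on, so K activates (G7).
G4: K on → C on.
G3: C, Y, and Z on → M on.
No rule produces Q, and it is not given. R would need U, S, and K (G6), but U never turns on.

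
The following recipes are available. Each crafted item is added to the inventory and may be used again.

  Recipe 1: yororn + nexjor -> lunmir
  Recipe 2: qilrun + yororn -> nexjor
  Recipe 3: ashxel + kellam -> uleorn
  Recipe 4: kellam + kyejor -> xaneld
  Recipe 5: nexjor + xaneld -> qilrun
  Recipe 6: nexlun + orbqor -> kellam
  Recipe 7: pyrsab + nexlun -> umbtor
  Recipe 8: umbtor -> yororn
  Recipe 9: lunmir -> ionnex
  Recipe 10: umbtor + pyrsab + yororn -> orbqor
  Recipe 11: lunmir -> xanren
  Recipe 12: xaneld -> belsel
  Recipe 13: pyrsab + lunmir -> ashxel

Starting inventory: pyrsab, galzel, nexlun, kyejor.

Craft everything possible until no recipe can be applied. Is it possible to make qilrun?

qilrun would need nexjor and xaneld (Recipe 5), but nexjor is never obtained.

No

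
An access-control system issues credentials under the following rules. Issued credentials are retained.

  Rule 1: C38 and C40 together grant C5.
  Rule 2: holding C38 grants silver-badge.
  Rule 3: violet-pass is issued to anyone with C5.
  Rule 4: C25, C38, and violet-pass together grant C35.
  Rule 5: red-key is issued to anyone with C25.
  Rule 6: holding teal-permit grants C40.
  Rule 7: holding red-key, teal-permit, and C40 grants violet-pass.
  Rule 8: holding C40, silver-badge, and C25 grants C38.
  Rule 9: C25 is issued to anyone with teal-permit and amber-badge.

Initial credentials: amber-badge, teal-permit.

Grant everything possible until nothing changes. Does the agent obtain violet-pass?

Yes

Holding teal-permit and amber-badge grants C25 (Rule 9).
Holding teal-permit grants C40 (Rule 6).
Holding C25 grants red-key (Rule 5).
Holding red-key, teal-permit, and C40 grants violet-pass (Rule 7).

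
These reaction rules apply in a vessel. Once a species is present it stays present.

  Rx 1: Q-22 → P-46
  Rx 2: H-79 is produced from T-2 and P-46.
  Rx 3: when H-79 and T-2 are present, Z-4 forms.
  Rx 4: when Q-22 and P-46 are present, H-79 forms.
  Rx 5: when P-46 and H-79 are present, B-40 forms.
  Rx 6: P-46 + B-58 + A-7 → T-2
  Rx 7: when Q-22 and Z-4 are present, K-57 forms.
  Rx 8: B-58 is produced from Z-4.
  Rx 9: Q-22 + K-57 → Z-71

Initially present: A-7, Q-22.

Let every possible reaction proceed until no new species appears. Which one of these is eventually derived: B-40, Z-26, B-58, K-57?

Q-22 present → P-46 forms (Rx 1).
Q-22 and P-46 present → H-79 forms (Rx 4).
P-46 and H-79 present → B-40 forms (Rx 5).
No rule produces Z-26, and it is not given. K-57 would need Q-22 and Z-4 (Rx 7), but Z-4 never forms. B-58 would need Z-4 (Rx 8), but Z-4 never forms.

B-40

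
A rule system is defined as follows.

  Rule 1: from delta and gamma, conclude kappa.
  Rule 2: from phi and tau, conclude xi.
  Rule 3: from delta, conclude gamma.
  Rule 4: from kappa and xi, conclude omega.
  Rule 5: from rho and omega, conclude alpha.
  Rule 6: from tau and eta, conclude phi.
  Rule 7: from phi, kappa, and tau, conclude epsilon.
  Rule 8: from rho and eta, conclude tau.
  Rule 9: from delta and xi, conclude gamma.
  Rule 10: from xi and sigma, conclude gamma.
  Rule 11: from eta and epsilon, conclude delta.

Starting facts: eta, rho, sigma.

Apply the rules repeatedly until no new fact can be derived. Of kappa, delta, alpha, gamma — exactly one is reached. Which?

rho and eta hold, so tau follows (Rule 8).
From tau and eta, Rule 6 gives phi.
From phi and tau, Rule 2 gives xi.
xi and sigma hold, so gamma follows (Rule 10).
alpha would need rho and omega (Rule 5), but omega is never established. delta would need eta and epsilon (Rule 11), but epsilon is never established. kappa would need delta and gamma (Rule 1), but delta is never established.

gamma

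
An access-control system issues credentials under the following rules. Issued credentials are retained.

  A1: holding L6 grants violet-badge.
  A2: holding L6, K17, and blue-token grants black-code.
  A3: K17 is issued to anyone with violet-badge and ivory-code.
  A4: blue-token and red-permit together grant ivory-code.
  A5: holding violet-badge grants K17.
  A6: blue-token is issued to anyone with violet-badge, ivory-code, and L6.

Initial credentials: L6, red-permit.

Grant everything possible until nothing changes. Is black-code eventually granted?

No

black-code would need L6, K17, and blue-token (A2), but blue-token is never granted.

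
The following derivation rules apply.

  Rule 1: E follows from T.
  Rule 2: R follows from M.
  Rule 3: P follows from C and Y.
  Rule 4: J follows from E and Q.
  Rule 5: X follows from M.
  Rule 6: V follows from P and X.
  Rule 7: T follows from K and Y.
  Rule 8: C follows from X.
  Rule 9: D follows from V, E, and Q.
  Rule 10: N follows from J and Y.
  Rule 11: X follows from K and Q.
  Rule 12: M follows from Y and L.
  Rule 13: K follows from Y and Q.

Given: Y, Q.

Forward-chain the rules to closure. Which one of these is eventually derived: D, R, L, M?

D

From Y and Q, Rule 13 gives K.
K and Y hold, so T follows (Rule 7).
From K and Q, Rule 11 gives X.
From T, Rule 1 gives E.
From X, Rule 8 gives C.
C and Y hold, so P follows (Rule 3).
P and X hold, so V follows (Rule 6).
V, E, and Q hold, so D follows (Rule 9).
M would need Y and L (Rule 12), but L is never established. No rule produces L, and it is not given. R would need M (Rule 2), but M is never established.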